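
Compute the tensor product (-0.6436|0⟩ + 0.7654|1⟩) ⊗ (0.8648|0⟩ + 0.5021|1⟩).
-0.5566|00⟩ - 0.3232|01⟩ + 0.6619|10⟩ + 0.3843|11⟩

amp(|b₁b₂…⟩) = product of the factor amplitudes for bits b₁, b₂, …; only kets whose every factor amplitude is nonzero survive.
|00⟩: (-0.6436)(0.8648) = -0.5566
|01⟩: (-0.6436)(0.5021) = -0.3232
|10⟩: (0.7654)(0.8648) = 0.6619
|11⟩: (0.7654)(0.5021) = 0.3843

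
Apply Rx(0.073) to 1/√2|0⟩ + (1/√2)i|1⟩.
0.7324|0⟩ + 0.6808i|1⟩

Rx(0.073) = [[cos(θ/2), −i·sin(θ/2)], [−i·sin(θ/2), cos(θ/2)]]; θ = 0.073, cos(θ/2) ≈ 0.999334, sin(θ/2) ≈ 0.0364919.
With a = amp(|0⟩) = 1/√2 and b = amp(|1⟩) = (1/√2)i:
new amp(|0⟩) = (0.999334)·a + (-0.0364919i)·b = 0.7324
new amp(|1⟩) = (-0.0364919i)·a + (0.999334)·b = 0.6808i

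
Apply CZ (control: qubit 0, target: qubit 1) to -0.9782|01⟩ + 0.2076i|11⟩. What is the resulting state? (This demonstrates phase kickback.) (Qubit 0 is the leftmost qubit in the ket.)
-0.9782|01⟩ - 0.2076i|11⟩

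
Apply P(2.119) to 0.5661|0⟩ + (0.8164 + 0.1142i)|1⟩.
0.5661|0⟩ + (-0.5229 + 0.6373i)|1⟩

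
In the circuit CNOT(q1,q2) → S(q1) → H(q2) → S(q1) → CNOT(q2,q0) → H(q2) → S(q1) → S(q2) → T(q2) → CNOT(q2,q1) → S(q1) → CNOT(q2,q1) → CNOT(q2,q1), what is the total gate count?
13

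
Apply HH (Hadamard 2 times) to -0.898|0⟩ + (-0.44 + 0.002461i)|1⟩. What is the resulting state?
-0.898|0⟩ + (-0.44 + 0.002461i)|1⟩

H² = I, so an even number of Hadamards cancels: H^2 = I and the state is unchanged.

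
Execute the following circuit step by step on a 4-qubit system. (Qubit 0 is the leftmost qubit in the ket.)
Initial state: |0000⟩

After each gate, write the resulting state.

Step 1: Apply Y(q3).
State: i|0001⟩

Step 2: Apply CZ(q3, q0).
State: i|0001⟩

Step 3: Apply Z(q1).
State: i|0001⟩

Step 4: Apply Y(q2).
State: -|0011⟩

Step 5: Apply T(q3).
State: (-1/√2 - (1/√2)i)|0011⟩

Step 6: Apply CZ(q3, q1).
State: (-1/√2 - (1/√2)i)|0011⟩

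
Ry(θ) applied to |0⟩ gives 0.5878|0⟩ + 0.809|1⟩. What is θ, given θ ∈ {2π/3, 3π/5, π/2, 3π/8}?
3π/5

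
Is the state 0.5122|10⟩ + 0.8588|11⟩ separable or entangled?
Separable

Writing the state as a|00⟩ + b|01⟩ + c|10⟩ + d|11⟩, it is a product state iff ad − bc = 0.
Here (a, b, c, d) = (0, 0, 0.5122, 0.8588): ad − bc = (0)(0.8588) − (0)(0.5122) = 0, so the state is separable.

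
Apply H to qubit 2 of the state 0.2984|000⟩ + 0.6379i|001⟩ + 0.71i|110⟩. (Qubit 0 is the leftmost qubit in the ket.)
(0.211 + 0.4511i)|000⟩ + (0.211 - 0.4511i)|001⟩ + 0.502i|110⟩ + 0.502i|111⟩

H on qubit 2 mixes each pair of kets that differ only in qubit 2: amplitudes (a, b) of (|…0…⟩, |…1…⟩) become ((a + b)/√2, (a − b)/√2). Kets absent from the input have amplitude 0.
(|000⟩, |001⟩): (a, b) = (0.2984, 0.6379i) → ((0.211 + 0.4511i), (0.211 - 0.4511i))
(|110⟩, |111⟩): (a, b) = (0.71i, 0) → (0.502i, 0.502i)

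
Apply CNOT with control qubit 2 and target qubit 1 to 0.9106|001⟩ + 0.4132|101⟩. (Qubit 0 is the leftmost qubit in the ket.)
0.9106|011⟩ + 0.4132|111⟩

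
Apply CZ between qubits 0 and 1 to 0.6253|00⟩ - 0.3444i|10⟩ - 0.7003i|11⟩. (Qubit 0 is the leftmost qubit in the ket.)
0.6253|00⟩ - 0.3444i|10⟩ + 0.7003i|11⟩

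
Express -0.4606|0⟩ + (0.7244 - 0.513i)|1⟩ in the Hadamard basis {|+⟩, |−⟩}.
(0.1865 - 0.3627i)|+⟩ + (-0.8379 + 0.3627i)|−⟩

With |ψ⟩ = α|0⟩ + β|1⟩, the Hadamard-basis coefficients are ⟨+|ψ⟩ = (α + β)/√2 and ⟨−|ψ⟩ = (α − β)/√2.
Here α = -0.4606, β = (0.7244 - 0.513i): (α + β)/√2 = (0.1865 - 0.3627i), (α − β)/√2 = (-0.8379 + 0.3627i).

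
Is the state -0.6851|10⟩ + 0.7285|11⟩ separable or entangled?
Separable

Writing the state as a|00⟩ + b|01⟩ + c|10⟩ + d|11⟩, it is a product state iff ad − bc = 0.
Here (a, b, c, d) = (0, 0, -0.6851, 0.7285): ad − bc = (0)(0.7285) − (0)(-0.6851) = 0, so the state is separable.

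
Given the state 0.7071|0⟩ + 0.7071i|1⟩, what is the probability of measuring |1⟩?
0.5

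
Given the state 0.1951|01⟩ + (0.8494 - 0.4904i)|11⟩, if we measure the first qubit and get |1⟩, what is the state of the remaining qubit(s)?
(0.866 - 0.5i)|1⟩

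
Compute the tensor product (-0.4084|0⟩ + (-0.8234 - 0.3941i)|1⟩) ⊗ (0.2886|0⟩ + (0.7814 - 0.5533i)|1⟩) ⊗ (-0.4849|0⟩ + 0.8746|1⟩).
0.05715|000⟩ - 0.1031|001⟩ + (0.1547 - 0.1096i)|010⟩ + (-0.2791 + 0.1976i)|011⟩ + (0.1152 + 0.05515i)|100⟩ + (-0.2078 - 0.09947i)|101⟩ + (0.4177 - 0.07159i)|110⟩ + (-0.7534 + 0.1291i)|111⟩

amp(|b₁b₂…⟩) = product of the factor amplitudes for bits b₁, b₂, …; only kets whose every factor amplitude is nonzero survive.
|000⟩: (-0.4084)(0.2886)(-0.4849) = 0.05715
|001⟩: (-0.4084)(0.2886)(0.8746) = -0.1031
|010⟩: (-0.4084)(0.7814 - 0.5533i)(-0.4849) = (0.1547 - 0.1096i)
|011⟩: (-0.4084)(0.7814 - 0.5533i)(0.8746) = (-0.2791 + 0.1976i)
|100⟩: (-0.8234 - 0.3941i)(0.2886)(-0.4849) = (0.1152 + 0.05515i)
|101⟩: (-0.8234 - 0.3941i)(0.2886)(0.8746) = (-0.2078 - 0.09947i)
|110⟩: (-0.8234 - 0.3941i)(0.7814 - 0.5533i)(-0.4849) = (0.4177 - 0.07159i)
|111⟩: (-0.8234 - 0.3941i)(0.7814 - 0.5533i)(0.8746) = (-0.7534 + 0.1291i)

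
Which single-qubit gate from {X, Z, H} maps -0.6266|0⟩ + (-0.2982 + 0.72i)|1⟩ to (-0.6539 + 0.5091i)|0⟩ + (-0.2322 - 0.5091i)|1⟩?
H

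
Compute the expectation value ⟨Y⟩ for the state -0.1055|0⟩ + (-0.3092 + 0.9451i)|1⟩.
-0.1994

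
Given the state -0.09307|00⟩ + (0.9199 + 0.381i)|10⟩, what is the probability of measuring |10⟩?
0.9914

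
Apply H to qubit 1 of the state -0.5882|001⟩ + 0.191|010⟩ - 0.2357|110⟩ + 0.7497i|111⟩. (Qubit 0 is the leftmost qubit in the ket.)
0.1351|000⟩ - 0.4159|001⟩ - 0.1351|010⟩ - 0.4159|011⟩ - 0.1667|100⟩ + 0.5301i|101⟩ + 0.1667|110⟩ - 0.5301i|111⟩

H on qubit 1 mixes each pair of kets that differ only in qubit 1: amplitudes (a, b) of (|…0…⟩, |…1…⟩) become ((a + b)/√2, (a − b)/√2). Kets absent from the input have amplitude 0.
(|000⟩, |010⟩): (a, b) = (0, 0.191) → (0.1351, -0.1351)
(|001⟩, |011⟩): (a, b) = (-0.5882, 0) → (-0.4159, -0.4159)
(|100⟩, |110⟩): (a, b) = (0, -0.2357) → (-0.1667, 0.1667)
(|101⟩, |111⟩): (a, b) = (0, 0.7497i) → (0.5301i, -0.5301i)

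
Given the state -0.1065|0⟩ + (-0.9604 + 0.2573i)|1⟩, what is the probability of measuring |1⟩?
0.9886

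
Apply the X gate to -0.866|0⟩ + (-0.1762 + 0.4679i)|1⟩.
(-0.1762 + 0.4679i)|0⟩ - 0.866|1⟩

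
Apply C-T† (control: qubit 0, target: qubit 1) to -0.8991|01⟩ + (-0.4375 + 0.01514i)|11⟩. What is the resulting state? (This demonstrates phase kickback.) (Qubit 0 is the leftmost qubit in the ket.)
-0.8991|01⟩ + (-0.2987 + 0.3201i)|11⟩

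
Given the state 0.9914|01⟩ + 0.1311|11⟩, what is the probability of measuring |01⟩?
0.9829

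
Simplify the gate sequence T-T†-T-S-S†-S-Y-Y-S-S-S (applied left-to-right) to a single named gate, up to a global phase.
T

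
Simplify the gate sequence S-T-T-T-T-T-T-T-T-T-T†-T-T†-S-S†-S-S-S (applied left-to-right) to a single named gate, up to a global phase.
I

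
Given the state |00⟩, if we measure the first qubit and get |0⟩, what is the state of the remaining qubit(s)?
|0⟩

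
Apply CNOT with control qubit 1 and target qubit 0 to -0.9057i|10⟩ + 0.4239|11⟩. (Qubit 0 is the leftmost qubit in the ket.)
0.4239|01⟩ - 0.9057i|10⟩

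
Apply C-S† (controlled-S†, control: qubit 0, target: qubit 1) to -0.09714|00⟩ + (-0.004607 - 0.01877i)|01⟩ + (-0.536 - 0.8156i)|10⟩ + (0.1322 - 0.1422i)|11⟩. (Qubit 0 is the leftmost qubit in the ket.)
-0.09714|00⟩ + (-0.004607 - 0.01877i)|01⟩ + (-0.536 - 0.8156i)|10⟩ + (-0.1422 - 0.1322i)|11⟩

C-S† leaves the control-|0⟩ kets |00⟩, |01⟩ unchanged and applies S† to qubit 1 on the control-|1⟩ pair (|10⟩, |11⟩).
S† = [[1, 0], [0, -i]].
With a = amp(|10⟩) = (-0.536 - 0.8156i) and b = amp(|11⟩) = (0.1322 - 0.1422i):
new amp(|10⟩) = (1)·a = (-0.536 - 0.8156i)
new amp(|11⟩) = (-i)·b = (-0.1422 - 0.1322i)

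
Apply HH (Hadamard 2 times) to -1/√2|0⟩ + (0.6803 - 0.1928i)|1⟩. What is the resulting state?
-1/√2|0⟩ + (0.6803 - 0.1928i)|1⟩

H² = I, so an even number of Hadamards cancels: H^2 = I and the state is unchanged.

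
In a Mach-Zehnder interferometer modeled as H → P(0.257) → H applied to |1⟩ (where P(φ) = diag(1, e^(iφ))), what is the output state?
(0.01642 - 0.1271i)|0⟩ + (0.9836 + 0.1271i)|1⟩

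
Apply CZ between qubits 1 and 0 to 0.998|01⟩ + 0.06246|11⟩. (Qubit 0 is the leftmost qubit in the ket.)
0.998|01⟩ - 0.06246|11⟩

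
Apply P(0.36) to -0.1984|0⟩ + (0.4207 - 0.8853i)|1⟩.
-0.1984|0⟩ + (0.7056 - 0.6803i)|1⟩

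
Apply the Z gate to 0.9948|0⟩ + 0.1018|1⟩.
0.9948|0⟩ - 0.1018|1⟩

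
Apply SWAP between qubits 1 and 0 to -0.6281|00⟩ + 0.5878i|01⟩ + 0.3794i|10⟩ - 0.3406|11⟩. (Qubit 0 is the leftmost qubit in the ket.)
-0.6281|00⟩ + 0.3794i|01⟩ + 0.5878i|10⟩ - 0.3406|11⟩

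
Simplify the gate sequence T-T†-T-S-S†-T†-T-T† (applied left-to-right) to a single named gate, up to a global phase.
I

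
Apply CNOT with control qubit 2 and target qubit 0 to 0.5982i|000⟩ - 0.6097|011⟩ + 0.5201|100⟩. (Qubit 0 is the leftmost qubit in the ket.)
0.5982i|000⟩ + 0.5201|100⟩ - 0.6097|111⟩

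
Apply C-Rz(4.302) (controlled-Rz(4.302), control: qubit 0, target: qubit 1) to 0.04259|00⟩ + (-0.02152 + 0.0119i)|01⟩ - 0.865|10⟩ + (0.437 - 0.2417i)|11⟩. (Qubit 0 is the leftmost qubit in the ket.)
0.04259|00⟩ + (-0.02152 + 0.0119i)|01⟩ + (0.4742 + 0.7234i)|10⟩ + (-0.03741 + 0.498i)|11⟩

C-Rz(4.302) leaves the control-|0⟩ kets |00⟩, |01⟩ unchanged and applies Rz(4.302) to qubit 1 on the control-|1⟩ pair (|10⟩, |11⟩).
Rz(4.302) = [[e^(−iθ/2), 0], [0, e^(iθ/2)]] with e^(±iθ/2) = cos(θ/2) ± i·sin(θ/2); θ = 4.302, cos(θ/2) ≈ -0.548194, sin(θ/2) ≈ 0.836351.
With a = amp(|10⟩) = -0.865 and b = amp(|11⟩) = (0.437 - 0.2417i):
new amp(|10⟩) = (-0.548194 - 0.836351i)·a = (0.4742 + 0.7234i)
new amp(|11⟩) = (-0.548194 + 0.836351i)·b = (-0.03741 + 0.498i)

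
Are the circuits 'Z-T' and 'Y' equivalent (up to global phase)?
No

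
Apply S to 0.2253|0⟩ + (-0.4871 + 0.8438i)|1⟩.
0.2253|0⟩ + (-0.8438 - 0.4871i)|1⟩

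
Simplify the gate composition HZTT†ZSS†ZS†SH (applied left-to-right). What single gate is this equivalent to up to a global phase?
X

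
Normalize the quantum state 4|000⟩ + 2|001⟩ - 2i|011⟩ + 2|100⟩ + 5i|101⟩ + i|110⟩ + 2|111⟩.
0.5252|000⟩ + 0.2626|001⟩ - 0.2626i|011⟩ + 0.2626|100⟩ + 0.6565i|101⟩ + 0.1313i|110⟩ + 0.2626|111⟩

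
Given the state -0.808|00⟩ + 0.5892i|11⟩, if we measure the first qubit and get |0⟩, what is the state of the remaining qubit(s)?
-|0⟩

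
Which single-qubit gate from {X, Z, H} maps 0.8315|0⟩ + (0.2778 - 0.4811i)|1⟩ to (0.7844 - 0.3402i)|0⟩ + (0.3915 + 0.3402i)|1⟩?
H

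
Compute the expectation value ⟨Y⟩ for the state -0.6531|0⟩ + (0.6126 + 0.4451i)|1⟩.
-0.5814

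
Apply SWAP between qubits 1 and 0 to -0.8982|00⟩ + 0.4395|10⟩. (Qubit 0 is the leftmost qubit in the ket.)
-0.8982|00⟩ + 0.4395|01⟩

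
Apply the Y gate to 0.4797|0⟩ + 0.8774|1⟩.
-0.8774i|0⟩ + 0.4797i|1⟩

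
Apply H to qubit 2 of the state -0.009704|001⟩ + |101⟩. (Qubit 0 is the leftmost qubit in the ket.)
-0.006862|000⟩ + 0.006862|001⟩ + 1/√2|100⟩ - 1/√2|101⟩

H on qubit 2 mixes each pair of kets that differ only in qubit 2: amplitudes (a, b) of (|…0…⟩, |…1…⟩) become ((a + b)/√2, (a − b)/√2). Kets absent from the input have amplitude 0.
(|000⟩, |001⟩): (a, b) = (0, -0.009704) → (-0.006862, 0.006862)
(|100⟩, |101⟩): (a, b) = (0, 1) → (1/√2, -1/√2)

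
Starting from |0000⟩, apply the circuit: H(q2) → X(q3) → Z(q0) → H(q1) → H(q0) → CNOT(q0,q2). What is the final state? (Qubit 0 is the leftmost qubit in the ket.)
1/√8|0001⟩ + 1/√8|0011⟩ + 1/√8|0101⟩ + 1/√8|0111⟩ + 1/√8|1001⟩ + 1/√8|1011⟩ + 1/√8|1101⟩ + 1/√8|1111⟩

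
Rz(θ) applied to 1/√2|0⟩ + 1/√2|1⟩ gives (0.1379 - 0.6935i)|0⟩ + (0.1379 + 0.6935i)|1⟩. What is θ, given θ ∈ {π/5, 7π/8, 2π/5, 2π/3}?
7π/8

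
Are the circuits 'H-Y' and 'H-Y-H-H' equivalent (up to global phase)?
Yes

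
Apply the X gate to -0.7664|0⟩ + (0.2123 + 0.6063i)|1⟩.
(0.2123 + 0.6063i)|0⟩ - 0.7664|1⟩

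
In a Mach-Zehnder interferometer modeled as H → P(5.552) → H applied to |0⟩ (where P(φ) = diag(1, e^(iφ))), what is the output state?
(0.8722 - 0.3339i)|0⟩ + (0.1278 + 0.3339i)|1⟩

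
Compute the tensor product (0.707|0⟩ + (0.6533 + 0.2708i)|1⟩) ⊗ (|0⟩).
0.707|00⟩ + (0.6533 + 0.2708i)|10⟩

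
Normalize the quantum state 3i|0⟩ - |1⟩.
0.9487i|0⟩ - 0.3162|1⟩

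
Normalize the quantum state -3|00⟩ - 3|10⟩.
-1/√2|00⟩ - 1/√2|10⟩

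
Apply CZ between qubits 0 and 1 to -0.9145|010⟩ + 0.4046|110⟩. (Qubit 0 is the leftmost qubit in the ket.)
-0.9145|010⟩ - 0.4046|110⟩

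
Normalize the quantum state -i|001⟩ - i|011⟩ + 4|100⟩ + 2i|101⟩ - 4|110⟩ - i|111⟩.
-0.1601i|001⟩ - 0.1601i|011⟩ + 0.6405|100⟩ + 0.3203i|101⟩ - 0.6405|110⟩ - 0.1601i|111⟩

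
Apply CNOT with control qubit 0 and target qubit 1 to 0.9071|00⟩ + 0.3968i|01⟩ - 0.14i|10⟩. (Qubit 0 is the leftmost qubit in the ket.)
0.9071|00⟩ + 0.3968i|01⟩ - 0.14i|11⟩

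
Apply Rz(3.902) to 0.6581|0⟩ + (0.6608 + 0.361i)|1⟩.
(-0.2442 - 0.6111i)|0⟩ + (-0.5804 + 0.4796i)|1⟩

Rz(3.902) = [[e^(−iθ/2), 0], [0, e^(iθ/2)]] with e^(±iθ/2) = cos(θ/2) ± i·sin(θ/2); θ = 3.902, cos(θ/2) ≈ -0.37111, sin(θ/2) ≈ 0.928589.
With a = amp(|0⟩) = 0.6581 and b = amp(|1⟩) = (0.6608 + 0.361i):
new amp(|0⟩) = (-0.37111 - 0.928589i)·a = (-0.2442 - 0.6111i)
new amp(|1⟩) = (-0.37111 + 0.928589i)·b = (-0.5804 + 0.4796i)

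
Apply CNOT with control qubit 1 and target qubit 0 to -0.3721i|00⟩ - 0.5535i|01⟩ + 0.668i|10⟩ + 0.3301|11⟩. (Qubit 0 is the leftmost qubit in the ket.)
-0.3721i|00⟩ + 0.3301|01⟩ + 0.668i|10⟩ - 0.5535i|11⟩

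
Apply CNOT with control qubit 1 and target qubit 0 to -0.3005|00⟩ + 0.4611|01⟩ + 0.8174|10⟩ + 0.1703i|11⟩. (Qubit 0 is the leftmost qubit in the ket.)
-0.3005|00⟩ + 0.1703i|01⟩ + 0.8174|10⟩ + 0.4611|11⟩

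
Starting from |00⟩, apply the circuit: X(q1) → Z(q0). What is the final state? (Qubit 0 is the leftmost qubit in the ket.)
|01⟩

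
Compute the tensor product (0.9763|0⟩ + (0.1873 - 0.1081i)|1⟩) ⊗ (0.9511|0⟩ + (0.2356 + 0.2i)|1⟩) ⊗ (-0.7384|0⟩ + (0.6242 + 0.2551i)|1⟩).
-0.6856|000⟩ + (0.5796 + 0.2369i)|001⟩ + (-0.1698 - 0.1442i)|010⟩ + (0.09377 + 0.1806i)|011⟩ + (-0.1315 + 0.07592i)|100⟩ + (0.1374 - 0.01873i)|101⟩ + (-0.04855 - 0.008855i)|110⟩ + (0.03798 + 0.02426i)|111⟩

amp(|b₁b₂…⟩) = product of the factor amplitudes for bits b₁, b₂, …; only kets whose every factor amplitude is nonzero survive.
|000⟩: (0.9763)(0.9511)(-0.7384) = -0.6856
|001⟩: (0.9763)(0.9511)(0.6242 + 0.2551i) = (0.5796 + 0.2369i)
|010⟩: (0.9763)(0.2356 + 0.2i)(-0.7384) = (-0.1698 - 0.1442i)
|011⟩: (0.9763)(0.2356 + 0.2i)(0.6242 + 0.2551i) = (0.09377 + 0.1806i)
|100⟩: (0.1873 - 0.1081i)(0.9511)(-0.7384) = (-0.1315 + 0.07592i)
|101⟩: (0.1873 - 0.1081i)(0.9511)(0.6242 + 0.2551i) = (0.1374 - 0.01873i)
|110⟩: (0.1873 - 0.1081i)(0.2356 + 0.2i)(-0.7384) = (-0.04855 - 0.008855i)
|111⟩: (0.1873 - 0.1081i)(0.2356 + 0.2i)(0.6242 + 0.2551i) = (0.03798 + 0.02426i)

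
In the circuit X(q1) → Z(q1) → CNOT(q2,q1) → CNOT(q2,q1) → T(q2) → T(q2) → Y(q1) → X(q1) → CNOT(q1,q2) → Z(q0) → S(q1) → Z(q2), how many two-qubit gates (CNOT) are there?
3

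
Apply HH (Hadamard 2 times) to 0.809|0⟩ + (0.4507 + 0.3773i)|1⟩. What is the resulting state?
0.809|0⟩ + (0.4507 + 0.3773i)|1⟩

H² = I, so an even number of Hadamards cancels: H^2 = I and the state is unchanged.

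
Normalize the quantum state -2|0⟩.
-|0⟩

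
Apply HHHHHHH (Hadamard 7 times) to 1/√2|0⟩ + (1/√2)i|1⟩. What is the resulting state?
(1/2 + (1/2)i)|0⟩ + (1/2 - (1/2)i)|1⟩

H² = I, so H^7 = H: a single Hadamard. With (a, b) = (1/√2, (1/√2)i), H gives ((a + b)/√2, (a − b)/√2) = ((1/2 + (1/2)i), (1/2 - (1/2)i)).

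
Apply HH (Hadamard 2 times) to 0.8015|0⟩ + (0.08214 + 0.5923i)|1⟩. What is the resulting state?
0.8015|0⟩ + (0.08214 + 0.5923i)|1⟩

H² = I, so an even number of Hadamards cancels: H^2 = I and the state is unchanged.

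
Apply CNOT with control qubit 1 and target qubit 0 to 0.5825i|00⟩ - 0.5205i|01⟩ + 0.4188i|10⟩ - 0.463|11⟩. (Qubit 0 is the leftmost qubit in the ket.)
0.5825i|00⟩ - 0.463|01⟩ + 0.4188i|10⟩ - 0.5205i|11⟩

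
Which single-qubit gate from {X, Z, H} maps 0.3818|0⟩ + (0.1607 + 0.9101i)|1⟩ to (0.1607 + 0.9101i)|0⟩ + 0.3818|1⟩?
X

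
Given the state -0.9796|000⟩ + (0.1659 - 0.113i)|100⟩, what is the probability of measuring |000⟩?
0.9596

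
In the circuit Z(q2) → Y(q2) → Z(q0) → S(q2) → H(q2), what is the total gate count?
5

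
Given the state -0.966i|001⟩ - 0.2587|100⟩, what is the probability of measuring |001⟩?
0.9332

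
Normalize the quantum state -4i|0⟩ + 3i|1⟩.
-0.8i|0⟩ + 0.6i|1⟩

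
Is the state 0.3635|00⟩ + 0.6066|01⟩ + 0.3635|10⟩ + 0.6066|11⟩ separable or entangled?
Separable

Writing the state as a|00⟩ + b|01⟩ + c|10⟩ + d|11⟩, it is a product state iff ad − bc = 0.
Here (a, b, c, d) = (0.3635, 0.6066, 0.3635, 0.6066): ad − bc = (0.3635)(0.6066) − (0.6066)(0.3635) = 0, so the state is separable.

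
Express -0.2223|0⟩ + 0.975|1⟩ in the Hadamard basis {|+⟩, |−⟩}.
0.5322|+⟩ - 0.8466|−⟩

With |ψ⟩ = α|0⟩ + β|1⟩, the Hadamard-basis coefficients are ⟨+|ψ⟩ = (α + β)/√2 and ⟨−|ψ⟩ = (α − β)/√2.
Here α = -0.2223, β = 0.975: (α + β)/√2 = 0.5322, (α − β)/√2 = -0.8466.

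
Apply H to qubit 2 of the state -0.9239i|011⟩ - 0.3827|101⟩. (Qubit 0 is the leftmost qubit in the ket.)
-0.6533i|010⟩ + 0.6533i|011⟩ - 0.2706|100⟩ + 0.2706|101⟩

H on qubit 2 mixes each pair of kets that differ only in qubit 2: amplitudes (a, b) of (|…0…⟩, |…1…⟩) become ((a + b)/√2, (a − b)/√2). Kets absent from the input have amplitude 0.
(|010⟩, |011⟩): (a, b) = (0, -0.9239i) → (-0.6533i, 0.6533i)
(|100⟩, |101⟩): (a, b) = (0, -0.3827) → (-0.2706, 0.2706)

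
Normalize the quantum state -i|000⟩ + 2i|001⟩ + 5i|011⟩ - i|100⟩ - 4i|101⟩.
-0.1459i|000⟩ + 0.2917i|001⟩ + 0.7293i|011⟩ - 0.1459i|100⟩ - 0.5835i|101⟩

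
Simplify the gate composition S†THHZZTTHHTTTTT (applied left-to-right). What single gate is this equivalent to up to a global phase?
S†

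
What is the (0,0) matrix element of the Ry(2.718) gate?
0.2102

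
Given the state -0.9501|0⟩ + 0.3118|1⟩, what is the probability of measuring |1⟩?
0.09722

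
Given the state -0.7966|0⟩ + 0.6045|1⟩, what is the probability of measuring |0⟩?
0.6346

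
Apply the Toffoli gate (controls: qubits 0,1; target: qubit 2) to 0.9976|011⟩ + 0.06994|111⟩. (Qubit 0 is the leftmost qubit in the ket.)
0.9976|011⟩ + 0.06994|110⟩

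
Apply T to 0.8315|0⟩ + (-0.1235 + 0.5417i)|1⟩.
0.8315|0⟩ + (-0.4704 + 0.2957i)|1⟩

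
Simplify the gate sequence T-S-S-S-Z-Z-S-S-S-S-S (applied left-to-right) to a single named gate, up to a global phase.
T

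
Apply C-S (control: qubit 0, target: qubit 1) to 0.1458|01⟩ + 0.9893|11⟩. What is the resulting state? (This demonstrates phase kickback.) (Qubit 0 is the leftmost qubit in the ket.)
0.1458|01⟩ + 0.9893i|11⟩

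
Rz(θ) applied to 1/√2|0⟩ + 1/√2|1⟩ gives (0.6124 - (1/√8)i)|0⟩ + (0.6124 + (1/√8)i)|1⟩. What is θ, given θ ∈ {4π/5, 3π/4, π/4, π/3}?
π/3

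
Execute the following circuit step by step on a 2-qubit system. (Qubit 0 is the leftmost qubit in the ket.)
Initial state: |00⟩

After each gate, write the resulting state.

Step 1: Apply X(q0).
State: |10⟩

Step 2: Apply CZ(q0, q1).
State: |10⟩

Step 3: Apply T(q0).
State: (1/√2 + (1/√2)i)|10⟩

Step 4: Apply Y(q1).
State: (-1/√2 + (1/√2)i)|11⟩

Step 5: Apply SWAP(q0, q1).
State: (-1/√2 + (1/√2)i)|11⟩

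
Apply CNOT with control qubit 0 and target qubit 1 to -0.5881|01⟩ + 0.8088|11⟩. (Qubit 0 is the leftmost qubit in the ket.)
-0.5881|01⟩ + 0.8088|10⟩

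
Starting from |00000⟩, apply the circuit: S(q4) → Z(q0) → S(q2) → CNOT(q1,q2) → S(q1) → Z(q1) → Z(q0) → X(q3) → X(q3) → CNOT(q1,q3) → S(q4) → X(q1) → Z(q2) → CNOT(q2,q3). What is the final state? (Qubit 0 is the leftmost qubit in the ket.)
|01000⟩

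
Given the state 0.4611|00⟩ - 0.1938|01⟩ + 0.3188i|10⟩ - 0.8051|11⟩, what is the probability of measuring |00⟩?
0.2126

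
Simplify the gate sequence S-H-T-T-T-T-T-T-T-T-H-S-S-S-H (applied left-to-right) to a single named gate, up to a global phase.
H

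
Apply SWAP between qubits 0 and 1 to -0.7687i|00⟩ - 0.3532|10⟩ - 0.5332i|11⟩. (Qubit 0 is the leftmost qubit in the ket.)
-0.7687i|00⟩ - 0.3532|01⟩ - 0.5332i|11⟩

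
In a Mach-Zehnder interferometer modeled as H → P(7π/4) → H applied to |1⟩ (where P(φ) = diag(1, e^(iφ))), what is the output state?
(0.1464 + (1/√8)i)|0⟩ + (0.8536 - (1/√8)i)|1⟩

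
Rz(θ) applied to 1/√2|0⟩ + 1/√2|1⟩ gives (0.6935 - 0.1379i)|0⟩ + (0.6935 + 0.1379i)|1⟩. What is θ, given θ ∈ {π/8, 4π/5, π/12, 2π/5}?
π/8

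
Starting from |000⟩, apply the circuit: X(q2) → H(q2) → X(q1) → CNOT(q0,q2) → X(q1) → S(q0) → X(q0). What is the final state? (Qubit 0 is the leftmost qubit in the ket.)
1/√2|100⟩ - 1/√2|101⟩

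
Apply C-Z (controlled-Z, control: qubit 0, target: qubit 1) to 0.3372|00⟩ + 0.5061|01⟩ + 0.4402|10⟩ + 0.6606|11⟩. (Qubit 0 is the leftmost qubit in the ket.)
0.3372|00⟩ + 0.5061|01⟩ + 0.4402|10⟩ - 0.6606|11⟩

C-Z leaves the control-|0⟩ kets |00⟩, |01⟩ unchanged and applies Z to qubit 1 on the control-|1⟩ pair (|10⟩, |11⟩).
Z = [[1, 0], [0, -1]].
With a = amp(|10⟩) = 0.4402 and b = amp(|11⟩) = 0.6606:
new amp(|10⟩) = (1)·a = 0.4402
new amp(|11⟩) = (-1)·b = -0.6606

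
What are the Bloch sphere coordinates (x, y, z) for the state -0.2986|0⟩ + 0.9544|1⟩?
(-0.57, 0, -0.8217)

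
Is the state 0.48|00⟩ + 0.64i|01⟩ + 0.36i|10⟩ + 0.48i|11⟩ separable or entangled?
Entangled

Writing the state as a|00⟩ + b|01⟩ + c|10⟩ + d|11⟩, it is a product state iff ad − bc = 0.
Here (a, b, c, d) = (0.48, 0.64i, 0.36i, 0.48i): ad − bc = (0.48)(0.48i) − (0.64i)(0.36i) = (0.2304 + 0.2304i) ≠ 0, so the state is entangled.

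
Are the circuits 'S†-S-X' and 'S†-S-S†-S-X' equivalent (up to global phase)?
Yes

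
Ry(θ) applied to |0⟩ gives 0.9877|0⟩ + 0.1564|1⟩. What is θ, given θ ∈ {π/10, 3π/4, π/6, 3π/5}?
π/10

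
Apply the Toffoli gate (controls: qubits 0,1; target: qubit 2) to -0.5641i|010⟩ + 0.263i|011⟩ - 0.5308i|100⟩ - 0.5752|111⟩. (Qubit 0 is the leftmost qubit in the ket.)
-0.5641i|010⟩ + 0.263i|011⟩ - 0.5308i|100⟩ - 0.5752|110⟩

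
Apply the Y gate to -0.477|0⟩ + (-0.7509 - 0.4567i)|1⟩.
(-0.4567 + 0.7509i)|0⟩ - 0.477i|1⟩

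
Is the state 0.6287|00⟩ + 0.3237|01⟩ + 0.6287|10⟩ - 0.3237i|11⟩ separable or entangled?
Entangled

Writing the state as a|00⟩ + b|01⟩ + c|10⟩ + d|11⟩, it is a product state iff ad − bc = 0.
Here (a, b, c, d) = (0.6287, 0.3237, 0.6287, -0.3237i): ad − bc = (0.6287)(-0.3237i) − (0.3237)(0.6287) = (-0.2035 - 0.2035i) ≠ 0, so the state is entangled.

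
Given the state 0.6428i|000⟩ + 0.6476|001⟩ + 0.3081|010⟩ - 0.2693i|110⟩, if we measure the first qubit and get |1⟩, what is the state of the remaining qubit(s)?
-i|10⟩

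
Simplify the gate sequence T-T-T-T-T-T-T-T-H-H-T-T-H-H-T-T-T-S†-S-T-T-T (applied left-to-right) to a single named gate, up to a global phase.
I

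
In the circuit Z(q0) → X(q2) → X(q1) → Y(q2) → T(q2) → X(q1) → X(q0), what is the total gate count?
7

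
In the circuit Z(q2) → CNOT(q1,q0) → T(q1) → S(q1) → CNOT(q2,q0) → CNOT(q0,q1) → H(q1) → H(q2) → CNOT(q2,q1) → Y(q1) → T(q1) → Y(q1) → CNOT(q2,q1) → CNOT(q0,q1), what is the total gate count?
14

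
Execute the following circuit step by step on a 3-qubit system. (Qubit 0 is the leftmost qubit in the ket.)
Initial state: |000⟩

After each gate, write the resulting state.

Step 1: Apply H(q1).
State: 1/√2|000⟩ + 1/√2|010⟩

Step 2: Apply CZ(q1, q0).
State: 1/√2|000⟩ + 1/√2|010⟩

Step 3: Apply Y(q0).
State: (1/√2)i|100⟩ + (1/√2)i|110⟩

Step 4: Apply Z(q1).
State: (1/√2)i|100⟩ - (1/√2)i|110⟩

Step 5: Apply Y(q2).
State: -1/√2|101⟩ + 1/√2|111⟩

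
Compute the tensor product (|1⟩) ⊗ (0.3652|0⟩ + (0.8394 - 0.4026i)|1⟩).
0.3652|10⟩ + (0.8394 - 0.4026i)|11⟩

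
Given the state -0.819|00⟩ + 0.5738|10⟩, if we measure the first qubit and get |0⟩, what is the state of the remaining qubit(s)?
-|0⟩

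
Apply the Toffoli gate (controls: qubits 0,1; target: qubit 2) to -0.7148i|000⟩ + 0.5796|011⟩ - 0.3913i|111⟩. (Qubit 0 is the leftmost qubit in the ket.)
-0.7148i|000⟩ + 0.5796|011⟩ - 0.3913i|110⟩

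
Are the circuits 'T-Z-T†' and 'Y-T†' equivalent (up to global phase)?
No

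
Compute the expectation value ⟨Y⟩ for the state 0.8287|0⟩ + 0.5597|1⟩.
0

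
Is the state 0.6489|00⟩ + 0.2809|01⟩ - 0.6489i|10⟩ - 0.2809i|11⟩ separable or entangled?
Separable

Writing the state as a|00⟩ + b|01⟩ + c|10⟩ + d|11⟩, it is a product state iff ad − bc = 0.
Here (a, b, c, d) = (0.6489, 0.2809, -0.6489i, -0.2809i): ad − bc = (0.6489)(-0.2809i) − (0.2809)(-0.6489i) = 0, so the state is separable.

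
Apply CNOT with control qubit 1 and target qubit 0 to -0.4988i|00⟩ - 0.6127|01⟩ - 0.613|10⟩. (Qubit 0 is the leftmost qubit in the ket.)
-0.4988i|00⟩ - 0.613|10⟩ - 0.6127|11⟩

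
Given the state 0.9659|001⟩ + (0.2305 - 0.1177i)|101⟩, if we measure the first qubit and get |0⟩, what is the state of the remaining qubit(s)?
|01⟩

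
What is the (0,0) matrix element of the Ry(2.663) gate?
0.237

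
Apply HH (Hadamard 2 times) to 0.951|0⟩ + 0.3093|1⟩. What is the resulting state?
0.951|0⟩ + 0.3093|1⟩

H² = I, so an even number of Hadamards cancels: H^2 = I and the state is unchanged.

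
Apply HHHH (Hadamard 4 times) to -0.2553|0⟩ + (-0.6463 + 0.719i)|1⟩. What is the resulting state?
-0.2553|0⟩ + (-0.6463 + 0.719i)|1⟩

H² = I, so an even number of Hadamards cancels: H^4 = I and the state is unchanged.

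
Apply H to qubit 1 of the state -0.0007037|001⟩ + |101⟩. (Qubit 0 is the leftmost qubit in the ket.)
-0.0004976|001⟩ - 0.0004976|011⟩ + 1/√2|101⟩ + 1/√2|111⟩

H on qubit 1 mixes each pair of kets that differ only in qubit 1: amplitudes (a, b) of (|…0…⟩, |…1…⟩) become ((a + b)/√2, (a − b)/√2). Kets absent from the input have amplitude 0.
(|001⟩, |011⟩): (a, b) = (-0.0007037, 0) → (-0.0004976, -0.0004976)
(|101⟩, |111⟩): (a, b) = (1, 0) → (1/√2, 1/√2)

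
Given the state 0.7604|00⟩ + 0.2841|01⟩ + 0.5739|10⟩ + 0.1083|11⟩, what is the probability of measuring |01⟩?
0.08071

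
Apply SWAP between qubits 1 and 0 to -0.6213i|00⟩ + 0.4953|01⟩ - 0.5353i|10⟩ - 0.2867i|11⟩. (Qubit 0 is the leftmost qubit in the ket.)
-0.6213i|00⟩ - 0.5353i|01⟩ + 0.4953|10⟩ - 0.2867i|11⟩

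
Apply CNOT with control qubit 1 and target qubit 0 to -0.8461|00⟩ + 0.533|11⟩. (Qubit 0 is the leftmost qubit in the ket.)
-0.8461|00⟩ + 0.533|01⟩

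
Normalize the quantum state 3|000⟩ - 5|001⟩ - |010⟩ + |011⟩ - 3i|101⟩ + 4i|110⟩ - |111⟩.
0.381|000⟩ - 0.635|001⟩ - 0.127|010⟩ + 0.127|011⟩ - 0.381i|101⟩ + 0.508i|110⟩ - 0.127|111⟩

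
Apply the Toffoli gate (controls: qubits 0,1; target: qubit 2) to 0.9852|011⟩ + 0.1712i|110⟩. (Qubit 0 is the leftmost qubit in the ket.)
0.9852|011⟩ + 0.1712i|111⟩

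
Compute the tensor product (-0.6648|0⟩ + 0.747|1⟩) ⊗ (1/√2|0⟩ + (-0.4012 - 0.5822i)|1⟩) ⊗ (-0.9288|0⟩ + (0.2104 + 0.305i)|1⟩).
0.4366|000⟩ + (-0.09891 - 0.1434i)|001⟩ + (-0.2477 - 0.3595i)|010⟩ + (-0.06193 + 0.1628i)|011⟩ - 0.4906|100⟩ + (0.1111 + 0.1611i)|101⟩ + (0.2784 + 0.4039i)|110⟩ + (0.06959 - 0.1829i)|111⟩

amp(|b₁b₂…⟩) = product of the factor amplitudes for bits b₁, b₂, …; only kets whose every factor amplitude is nonzero survive.
|000⟩: (-0.6648)(1/√2)(-0.9288) = 0.4366
|001⟩: (-0.6648)(1/√2)(0.2104 + 0.305i) = (-0.09891 - 0.1434i)
|010⟩: (-0.6648)(-0.4012 - 0.5822i)(-0.9288) = (-0.2477 - 0.3595i)
|011⟩: (-0.6648)(-0.4012 - 0.5822i)(0.2104 + 0.305i) = (-0.06193 + 0.1628i)
|100⟩: (0.747)(1/√2)(-0.9288) = -0.4906
|101⟩: (0.747)(1/√2)(0.2104 + 0.305i) = (0.1111 + 0.1611i)
|110⟩: (0.747)(-0.4012 - 0.5822i)(-0.9288) = (0.2784 + 0.4039i)
|111⟩: (0.747)(-0.4012 - 0.5822i)(0.2104 + 0.305i) = (0.06959 - 0.1829i)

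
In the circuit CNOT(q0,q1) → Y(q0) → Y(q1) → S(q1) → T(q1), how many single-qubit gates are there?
4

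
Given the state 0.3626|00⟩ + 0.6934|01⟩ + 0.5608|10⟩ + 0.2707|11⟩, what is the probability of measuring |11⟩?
0.07328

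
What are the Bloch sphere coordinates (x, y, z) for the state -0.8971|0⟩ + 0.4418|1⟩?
(-0.7927, 0, 0.6096)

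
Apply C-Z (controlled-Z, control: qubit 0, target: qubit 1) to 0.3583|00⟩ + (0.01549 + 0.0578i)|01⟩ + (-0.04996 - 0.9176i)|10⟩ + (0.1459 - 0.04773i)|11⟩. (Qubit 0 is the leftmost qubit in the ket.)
0.3583|00⟩ + (0.01549 + 0.0578i)|01⟩ + (-0.04996 - 0.9176i)|10⟩ + (-0.1459 + 0.04773i)|11⟩

C-Z leaves the control-|0⟩ kets |00⟩, |01⟩ unchanged and applies Z to qubit 1 on the control-|1⟩ pair (|10⟩, |11⟩).
Z = [[1, 0], [0, -1]].
With a = amp(|10⟩) = (-0.04996 - 0.9176i) and b = amp(|11⟩) = (0.1459 - 0.04773i):
new amp(|10⟩) = (1)·a = (-0.04996 - 0.9176i)
new amp(|11⟩) = (-1)·b = (-0.1459 + 0.04773i)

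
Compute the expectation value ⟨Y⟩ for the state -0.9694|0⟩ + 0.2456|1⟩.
0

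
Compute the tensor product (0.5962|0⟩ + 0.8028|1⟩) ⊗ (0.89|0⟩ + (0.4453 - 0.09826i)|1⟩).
0.5306|00⟩ + (0.2655 - 0.05858i)|01⟩ + 0.7145|10⟩ + (0.3575 - 0.07888i)|11⟩

amp(|b₁b₂…⟩) = product of the factor amplitudes for bits b₁, b₂, …; only kets whose every factor amplitude is nonzero survive.
|00⟩: (0.5962)(0.89) = 0.5306
|01⟩: (0.5962)(0.4453 - 0.09826i) = (0.2655 - 0.05858i)
|10⟩: (0.8028)(0.89) = 0.7145
|11⟩: (0.8028)(0.4453 - 0.09826i) = (0.3575 - 0.07888i)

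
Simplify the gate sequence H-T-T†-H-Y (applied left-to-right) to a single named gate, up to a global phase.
Y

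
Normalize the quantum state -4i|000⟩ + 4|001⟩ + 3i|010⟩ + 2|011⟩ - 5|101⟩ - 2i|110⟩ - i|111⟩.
-0.4619i|000⟩ + 0.4619|001⟩ + 0.3464i|010⟩ + 0.2309|011⟩ - 1/√3|101⟩ - 0.2309i|110⟩ - 0.1155i|111⟩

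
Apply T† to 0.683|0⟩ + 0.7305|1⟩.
0.683|0⟩ + (0.5165 - 0.5165i)|1⟩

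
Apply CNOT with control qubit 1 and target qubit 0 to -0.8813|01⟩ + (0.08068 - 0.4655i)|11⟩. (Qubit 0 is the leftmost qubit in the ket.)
(0.08068 - 0.4655i)|01⟩ - 0.8813|11⟩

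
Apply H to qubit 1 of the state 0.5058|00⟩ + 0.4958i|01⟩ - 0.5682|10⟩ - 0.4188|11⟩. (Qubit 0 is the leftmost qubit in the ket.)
(0.3577 + 0.3506i)|00⟩ + (0.3577 - 0.3506i)|01⟩ - 0.6979|10⟩ - 0.1056|11⟩

H on qubit 1 mixes each pair of kets that differ only in qubit 1: amplitudes (a, b) of (|…0…⟩, |…1…⟩) become ((a + b)/√2, (a − b)/√2). Kets absent from the input have amplitude 0.
(|00⟩, |01⟩): (a, b) = (0.5058, 0.4958i) → ((0.3577 + 0.3506i), (0.3577 - 0.3506i))
(|10⟩, |11⟩): (a, b) = (-0.5682, -0.4188) → (-0.6979, -0.1056)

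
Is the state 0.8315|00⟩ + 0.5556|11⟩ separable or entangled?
Entangled

Writing the state as a|00⟩ + b|01⟩ + c|10⟩ + d|11⟩, it is a product state iff ad − bc = 0.
Here (a, b, c, d) = (0.8315, 0, 0, 0.5556): ad − bc = (0.8315)(0.5556) − (0)(0) = 0.462 ≠ 0, so the state is entangled.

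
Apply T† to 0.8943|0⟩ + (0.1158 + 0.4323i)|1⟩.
0.8943|0⟩ + (0.3876 + 0.2238i)|1⟩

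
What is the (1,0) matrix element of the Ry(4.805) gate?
0.6736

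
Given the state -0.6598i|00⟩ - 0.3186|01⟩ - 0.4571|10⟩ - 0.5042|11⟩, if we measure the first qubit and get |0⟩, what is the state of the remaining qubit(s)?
-0.9005i|0⟩ - 0.4348|1⟩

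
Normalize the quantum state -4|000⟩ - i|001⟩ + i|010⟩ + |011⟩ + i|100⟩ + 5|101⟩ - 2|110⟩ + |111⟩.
-0.5657|000⟩ - 0.1414i|001⟩ + 0.1414i|010⟩ + 0.1414|011⟩ + 0.1414i|100⟩ + 1/√2|101⟩ - 0.2828|110⟩ + 0.1414|111⟩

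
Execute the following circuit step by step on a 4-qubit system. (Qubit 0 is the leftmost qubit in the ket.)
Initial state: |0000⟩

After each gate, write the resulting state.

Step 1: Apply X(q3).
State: |0001⟩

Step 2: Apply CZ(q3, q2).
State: |0001⟩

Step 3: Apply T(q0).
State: |0001⟩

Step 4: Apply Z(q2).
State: |0001⟩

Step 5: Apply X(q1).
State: |0101⟩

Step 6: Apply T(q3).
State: (1/√2 + (1/√2)i)|0101⟩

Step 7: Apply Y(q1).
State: (1/√2 - (1/√2)i)|0001⟩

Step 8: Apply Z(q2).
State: (1/√2 - (1/√2)i)|0001⟩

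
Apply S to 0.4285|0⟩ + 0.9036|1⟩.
0.4285|0⟩ + 0.9036i|1⟩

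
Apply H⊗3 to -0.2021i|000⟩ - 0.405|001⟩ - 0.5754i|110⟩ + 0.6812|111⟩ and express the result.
(0.09765 - 0.2749i)|000⟩ + (-0.09765 - 0.2749i)|001⟩ + (-0.384 + 0.132i)|010⟩ + (0.384 + 0.132i)|011⟩ + (-0.384 + 0.132i)|100⟩ + (0.384 + 0.132i)|101⟩ + (0.09765 - 0.2749i)|110⟩ + (-0.09765 - 0.2749i)|111⟩

H⊗3 gives amp(|y⟩) = (1/2√2) Σ_x (−1)^(x·y) amp(|x⟩), where x·y is the number of positions in which both x and y have a 1.
|000⟩: (-0.2021i - 0.405 - 0.5754i + 0.6812)/(2√2) = (0.09765 - 0.2749i)
|001⟩: (-0.2021i + 0.405 - 0.5754i - 0.6812)/(2√2) = (-0.09765 - 0.2749i)
|010⟩: (-0.2021i - 0.405 + 0.5754i - 0.6812)/(2√2) = (-0.384 + 0.132i)
|011⟩: (-0.2021i + 0.405 + 0.5754i + 0.6812)/(2√2) = (0.384 + 0.132i)
|100⟩: (-0.2021i - 0.405 + 0.5754i - 0.6812)/(2√2) = (-0.384 + 0.132i)
|101⟩: (-0.2021i + 0.405 + 0.5754i + 0.6812)/(2√2) = (0.384 + 0.132i)
|110⟩: (-0.2021i - 0.405 - 0.5754i + 0.6812)/(2√2) = (0.09765 - 0.2749i)
|111⟩: (-0.2021i + 0.405 - 0.5754i - 0.6812)/(2√2) = (-0.09765 - 0.2749i)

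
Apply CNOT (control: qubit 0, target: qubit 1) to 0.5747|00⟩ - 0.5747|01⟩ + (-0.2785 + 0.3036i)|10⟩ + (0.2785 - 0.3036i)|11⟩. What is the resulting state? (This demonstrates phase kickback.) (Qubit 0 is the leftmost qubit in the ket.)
0.5747|00⟩ - 0.5747|01⟩ + (0.2785 - 0.3036i)|10⟩ + (-0.2785 + 0.3036i)|11⟩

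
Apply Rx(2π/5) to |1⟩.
-0.5878i|0⟩ + 0.809|1⟩

Rx(2π/5) = [[cos(θ/2), −i·sin(θ/2)], [−i·sin(θ/2), cos(θ/2)]]; θ = 2π/5, cos(θ/2) ≈ 0.809017, sin(θ/2) ≈ 0.587785.
With a = amp(|0⟩) = 0 and b = amp(|1⟩) = 1:
new amp(|0⟩) = (0.809017)·a + (-0.587785i)·b = -0.5878i
new amp(|1⟩) = (-0.587785i)·a + (0.809017)·b = 0.809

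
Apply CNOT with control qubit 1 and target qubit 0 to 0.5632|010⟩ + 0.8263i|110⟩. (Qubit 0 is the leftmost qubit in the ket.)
0.8263i|010⟩ + 0.5632|110⟩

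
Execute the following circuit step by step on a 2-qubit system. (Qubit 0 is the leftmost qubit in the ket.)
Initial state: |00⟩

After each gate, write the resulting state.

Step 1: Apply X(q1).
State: |01⟩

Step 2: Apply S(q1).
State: i|01⟩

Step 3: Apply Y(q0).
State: -|11⟩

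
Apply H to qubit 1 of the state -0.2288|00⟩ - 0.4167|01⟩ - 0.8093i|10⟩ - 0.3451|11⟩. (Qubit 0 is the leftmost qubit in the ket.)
-0.4564|00⟩ + 0.1329|01⟩ + (-0.244 - 0.5723i)|10⟩ + (0.244 - 0.5723i)|11⟩

H on qubit 1 mixes each pair of kets that differ only in qubit 1: amplitudes (a, b) of (|…0…⟩, |…1…⟩) become ((a + b)/√2, (a − b)/√2). Kets absent from the input have amplitude 0.
(|00⟩, |01⟩): (a, b) = (-0.2288, -0.4167) → (-0.4564, 0.1329)
(|10⟩, |11⟩): (a, b) = (-0.8093i, -0.3451) → ((-0.244 - 0.5723i), (0.244 - 0.5723i))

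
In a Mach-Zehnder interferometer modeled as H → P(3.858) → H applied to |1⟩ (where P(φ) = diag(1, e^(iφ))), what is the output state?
(0.8771 + 0.3283i)|0⟩ + (0.1229 - 0.3283i)|1⟩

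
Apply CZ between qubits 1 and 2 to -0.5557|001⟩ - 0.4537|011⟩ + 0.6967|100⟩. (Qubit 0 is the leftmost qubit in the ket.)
-0.5557|001⟩ + 0.4537|011⟩ + 0.6967|100⟩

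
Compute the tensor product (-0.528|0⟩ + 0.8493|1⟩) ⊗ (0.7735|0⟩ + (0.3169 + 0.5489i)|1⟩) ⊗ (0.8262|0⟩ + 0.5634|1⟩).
-0.3374|000⟩ - 0.2301|001⟩ + (-0.1382 - 0.2394i)|010⟩ + (-0.09427 - 0.1633i)|011⟩ + 0.5428|100⟩ + 0.3701|101⟩ + (0.2224 + 0.3852i)|110⟩ + (0.1516 + 0.2626i)|111⟩

amp(|b₁b₂…⟩) = product of the factor amplitudes for bits b₁, b₂, …; only kets whose every factor amplitude is nonzero survive.
|000⟩: (-0.528)(0.7735)(0.8262) = -0.3374
|001⟩: (-0.528)(0.7735)(0.5634) = -0.2301
|010⟩: (-0.528)(0.3169 + 0.5489i)(0.8262) = (-0.1382 - 0.2394i)
|011⟩: (-0.528)(0.3169 + 0.5489i)(0.5634) = (-0.09427 - 0.1633i)
|100⟩: (0.8493)(0.7735)(0.8262) = 0.5428
|101⟩: (0.8493)(0.7735)(0.5634) = 0.3701
|110⟩: (0.8493)(0.3169 + 0.5489i)(0.8262) = (0.2224 + 0.3852i)
|111⟩: (0.8493)(0.3169 + 0.5489i)(0.5634) = (0.1516 + 0.2626i)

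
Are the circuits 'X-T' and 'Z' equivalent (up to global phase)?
No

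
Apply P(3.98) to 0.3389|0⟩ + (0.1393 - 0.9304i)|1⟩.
0.3389|0⟩ + (-0.785 + 0.5185i)|1⟩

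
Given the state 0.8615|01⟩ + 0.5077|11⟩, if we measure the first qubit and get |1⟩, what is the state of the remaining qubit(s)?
|1⟩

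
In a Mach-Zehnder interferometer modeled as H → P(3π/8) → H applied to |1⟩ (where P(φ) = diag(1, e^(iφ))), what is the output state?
(0.3087 - 0.4619i)|0⟩ + (0.6913 + 0.4619i)|1⟩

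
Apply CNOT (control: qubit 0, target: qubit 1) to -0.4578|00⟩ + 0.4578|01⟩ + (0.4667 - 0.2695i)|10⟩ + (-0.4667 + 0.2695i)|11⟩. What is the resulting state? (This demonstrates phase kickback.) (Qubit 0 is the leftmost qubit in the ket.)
-0.4578|00⟩ + 0.4578|01⟩ + (-0.4667 + 0.2695i)|10⟩ + (0.4667 - 0.2695i)|11⟩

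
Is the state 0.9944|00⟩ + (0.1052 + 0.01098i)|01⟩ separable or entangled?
Separable

Writing the state as a|00⟩ + b|01⟩ + c|10⟩ + d|11⟩, it is a product state iff ad − bc = 0.
Here (a, b, c, d) = (0.9944, (0.1052 + 0.01098i), 0, 0): ad − bc = (0.9944)(0) − (0.1052 + 0.01098i)(0) = 0, so the state is separable.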